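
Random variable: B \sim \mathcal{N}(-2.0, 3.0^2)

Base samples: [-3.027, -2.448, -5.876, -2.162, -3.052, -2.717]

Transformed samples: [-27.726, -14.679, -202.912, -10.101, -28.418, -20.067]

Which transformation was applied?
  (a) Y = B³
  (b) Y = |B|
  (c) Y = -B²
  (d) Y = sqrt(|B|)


Checking option (a) Y = B³:
  B = -3.027 -> Y = -27.726 ✓
  B = -2.448 -> Y = -14.679 ✓
  B = -5.876 -> Y = -202.912 ✓
All samples match this transformation.

(a) B³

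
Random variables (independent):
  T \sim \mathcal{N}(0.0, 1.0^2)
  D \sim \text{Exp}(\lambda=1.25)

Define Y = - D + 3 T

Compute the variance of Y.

For independent RVs: Var(aX + bY) = a²Var(X) + b²Var(Y)
Var(T) = 1
Var(D) = 0.64
Var(Y) = 3²*1 + (-1)²*0.64
= 9*1 + 1*0.64 = 9.64

9.64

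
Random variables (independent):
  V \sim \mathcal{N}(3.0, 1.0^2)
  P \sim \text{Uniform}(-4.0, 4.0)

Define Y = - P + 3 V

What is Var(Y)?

For independent RVs: Var(aX + bY) = a²Var(X) + b²Var(Y)
Var(V) = 1
Var(P) = 5.3333333
Var(Y) = 3²*1 + (-1)²*5.3333333
= 9*1 + 1*5.3333333 = 14.333333

14.333333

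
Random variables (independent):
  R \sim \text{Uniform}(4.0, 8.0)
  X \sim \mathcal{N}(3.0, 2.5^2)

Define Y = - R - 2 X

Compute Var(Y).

For independent RVs: Var(aX + bY) = a²Var(X) + b²Var(Y)
Var(R) = 1.3333333
Var(X) = 6.25
Var(Y) = (-1)²*1.3333333 + (-2)²*6.25
= 1*1.3333333 + 4*6.25 = 26.333333

26.333333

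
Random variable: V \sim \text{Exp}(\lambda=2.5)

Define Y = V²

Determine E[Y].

Using E[X²] = Var(X) + (E[X])²:
E[V] = 0.4
Var(V) = 1/2.5^2 = 0.16
E[V²] = 0.16 + 0.4² = 0.16 + 0.16 = 0.32

0.32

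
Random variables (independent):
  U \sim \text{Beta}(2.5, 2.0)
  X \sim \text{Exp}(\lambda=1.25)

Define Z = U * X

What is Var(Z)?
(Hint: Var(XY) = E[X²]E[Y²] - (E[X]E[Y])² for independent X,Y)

Var(XY) = E[X²]E[Y²] - (E[X]E[Y])²
E[U] = 0.55555556, Var(U) = 0.044893378
E[X] = 0.8, Var(X) = 0.64
E[U²] = 0.044893378 + 0.55555556² = 0.35353535
E[X²] = 0.64 + 0.8² = 1.28
Var(Z) = 0.35353535*1.28 - (0.55555556*0.8)²
= 0.45252525 - 0.19753086 = 0.25499439

0.25499439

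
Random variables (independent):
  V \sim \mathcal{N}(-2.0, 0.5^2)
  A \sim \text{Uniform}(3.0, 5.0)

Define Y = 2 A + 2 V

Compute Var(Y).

For independent RVs: Var(aX + bY) = a²Var(X) + b²Var(Y)
Var(V) = 0.25
Var(A) = 0.33333333
Var(Y) = 2²*0.25 + 2²*0.33333333
= 4*0.25 + 4*0.33333333 = 2.3333333

2.3333333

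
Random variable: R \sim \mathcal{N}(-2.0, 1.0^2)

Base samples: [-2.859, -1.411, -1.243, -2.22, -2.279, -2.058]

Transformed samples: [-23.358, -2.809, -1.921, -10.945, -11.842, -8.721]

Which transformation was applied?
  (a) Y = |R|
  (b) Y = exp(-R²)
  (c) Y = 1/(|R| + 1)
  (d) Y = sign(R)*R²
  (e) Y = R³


Checking option (e) Y = R³:
  R = -2.859 -> Y = -23.358 ✓
  R = -1.411 -> Y = -2.809 ✓
  R = -1.243 -> Y = -1.921 ✓
All samples match this transformation.

(e) R³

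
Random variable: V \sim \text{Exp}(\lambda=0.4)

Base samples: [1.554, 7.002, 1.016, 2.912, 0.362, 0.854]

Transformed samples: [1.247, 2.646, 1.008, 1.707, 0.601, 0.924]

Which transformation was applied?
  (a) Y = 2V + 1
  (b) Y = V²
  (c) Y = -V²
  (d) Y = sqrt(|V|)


Checking option (d) Y = sqrt(|V|):
  V = 1.554 -> Y = 1.247 ✓
  V = 7.002 -> Y = 2.646 ✓
  V = 1.016 -> Y = 1.008 ✓
All samples match this transformation.

(d) sqrt(|V|)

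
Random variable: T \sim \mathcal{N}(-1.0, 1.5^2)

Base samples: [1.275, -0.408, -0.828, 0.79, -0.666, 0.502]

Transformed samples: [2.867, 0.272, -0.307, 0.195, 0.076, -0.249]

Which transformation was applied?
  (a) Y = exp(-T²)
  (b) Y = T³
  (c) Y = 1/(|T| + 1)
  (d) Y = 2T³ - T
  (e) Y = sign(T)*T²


Checking option (d) Y = 2T³ - T:
  T = 1.275 -> Y = 2.867 ✓
  T = -0.408 -> Y = 0.272 ✓
  T = -0.828 -> Y = -0.307 ✓
All samples match this transformation.

(d) 2T³ - T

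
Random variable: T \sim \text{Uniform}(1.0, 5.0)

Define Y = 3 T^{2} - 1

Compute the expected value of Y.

E[Y] = 3*E[T²] - 1
E[T] = 3
E[T²] = Var(T) + (E[T])² = 1.3333333 + 9 = 10.333333
E[Y] = 3*10.333333 - 1 = 30

30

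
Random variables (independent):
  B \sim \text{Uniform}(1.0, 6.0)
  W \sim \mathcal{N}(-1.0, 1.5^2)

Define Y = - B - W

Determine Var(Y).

For independent RVs: Var(aX + bY) = a²Var(X) + b²Var(Y)
Var(B) = 2.0833333
Var(W) = 2.25
Var(Y) = (-1)²*2.0833333 + (-1)²*2.25
= 1*2.0833333 + 1*2.25 = 4.3333333

4.3333333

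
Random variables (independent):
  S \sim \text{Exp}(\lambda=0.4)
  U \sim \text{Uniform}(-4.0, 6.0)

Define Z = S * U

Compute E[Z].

For independent RVs: E[XY] = E[X]*E[Y]
E[S] = 2.5
E[U] = 1
E[Z] = 2.5 * 1 = 2.5

2.5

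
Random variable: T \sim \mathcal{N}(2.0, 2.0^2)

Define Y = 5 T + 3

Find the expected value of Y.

For Y = 5T + 3:
E[Y] = 5 * E[T] + 3
E[T] = 2.0 = 2
E[Y] = 5 * 2 + 3 = 13

13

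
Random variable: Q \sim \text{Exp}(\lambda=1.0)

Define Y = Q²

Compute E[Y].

Using E[X²] = Var(X) + (E[X])²:
E[Q] = 1
Var(Q) = 1/1.0^2 = 1
E[Q²] = 1 + 1² = 1 + 1 = 2

2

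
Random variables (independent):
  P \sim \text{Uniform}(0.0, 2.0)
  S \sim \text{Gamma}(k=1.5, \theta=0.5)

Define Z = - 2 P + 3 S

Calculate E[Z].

E[Z] = -2*E[P] + 3*E[S]
E[P] = 1
E[S] = 0.75
E[Z] = -2*1 + 3*0.75 = 0.25

0.25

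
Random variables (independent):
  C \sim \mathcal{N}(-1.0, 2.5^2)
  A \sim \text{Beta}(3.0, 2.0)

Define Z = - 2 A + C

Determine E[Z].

E[Z] = 1*E[C] - 2*E[A]
E[C] = -1
E[A] = 0.6
E[Z] = 1*(-1) - 2*0.6 = -2.2

-2.2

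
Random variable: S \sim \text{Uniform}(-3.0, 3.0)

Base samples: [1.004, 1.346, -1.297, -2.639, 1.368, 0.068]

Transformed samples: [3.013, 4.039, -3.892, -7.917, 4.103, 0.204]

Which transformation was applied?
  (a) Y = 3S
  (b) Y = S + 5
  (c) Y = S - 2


Checking option (a) Y = 3S:
  S = 1.004 -> Y = 3.013 ✓
  S = 1.346 -> Y = 4.039 ✓
  S = -1.297 -> Y = -3.892 ✓
All samples match this transformation.

(a) 3S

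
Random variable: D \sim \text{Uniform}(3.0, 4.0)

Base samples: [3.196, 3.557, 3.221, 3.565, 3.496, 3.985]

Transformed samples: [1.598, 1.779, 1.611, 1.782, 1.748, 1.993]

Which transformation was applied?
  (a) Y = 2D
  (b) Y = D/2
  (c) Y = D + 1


Checking option (b) Y = D/2:
  D = 3.196 -> Y = 1.598 ✓
  D = 3.557 -> Y = 1.779 ✓
  D = 3.221 -> Y = 1.611 ✓
All samples match this transformation.

(b) D/2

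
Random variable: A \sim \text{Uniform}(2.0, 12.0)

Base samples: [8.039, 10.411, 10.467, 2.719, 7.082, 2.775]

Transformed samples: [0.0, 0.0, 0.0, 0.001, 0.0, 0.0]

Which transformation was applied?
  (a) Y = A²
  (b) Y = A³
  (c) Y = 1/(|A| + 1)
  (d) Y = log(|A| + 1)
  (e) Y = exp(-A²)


Checking option (e) Y = exp(-A²):
  A = 8.039 -> Y = 0.0 ✓
  A = 10.411 -> Y = 0.0 ✓
  A = 10.467 -> Y = 0.0 ✓
All samples match this transformation.

(e) exp(-A²)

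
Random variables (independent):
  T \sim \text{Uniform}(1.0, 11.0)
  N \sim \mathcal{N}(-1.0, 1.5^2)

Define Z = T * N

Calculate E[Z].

For independent RVs: E[XY] = E[X]*E[Y]
E[T] = 6
E[N] = -1
E[Z] = 6 * (-1) = -6

-6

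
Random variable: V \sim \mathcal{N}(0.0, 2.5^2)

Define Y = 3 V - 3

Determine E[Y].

For Y = 3V - 3:
E[Y] = 3 * E[V] - 3
E[V] = 0.0 = 0
E[Y] = 3 * 0 - 3 = -3

-3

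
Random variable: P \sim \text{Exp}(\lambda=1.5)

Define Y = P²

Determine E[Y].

E[P²] = Var(P) + (E[P])² = 0.44444444 + 0.44444444 = 0.88888889

0.88888889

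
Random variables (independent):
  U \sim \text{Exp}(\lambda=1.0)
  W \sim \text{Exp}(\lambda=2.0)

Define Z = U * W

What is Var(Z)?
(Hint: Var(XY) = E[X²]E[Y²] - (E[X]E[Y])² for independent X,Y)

Var(XY) = E[X²]E[Y²] - (E[X]E[Y])²
E[U] = 1, Var(U) = 1
E[W] = 0.5, Var(W) = 0.25
E[U²] = 1 + 1² = 2
E[W²] = 0.25 + 0.5² = 0.5
Var(Z) = 2*0.5 - (1*0.5)²
= 1 - 0.25 = 0.75

0.75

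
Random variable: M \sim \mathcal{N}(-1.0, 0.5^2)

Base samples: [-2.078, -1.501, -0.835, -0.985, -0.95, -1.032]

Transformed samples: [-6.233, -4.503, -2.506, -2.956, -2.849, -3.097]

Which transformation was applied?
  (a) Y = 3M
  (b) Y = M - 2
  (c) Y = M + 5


Checking option (a) Y = 3M:
  M = -2.078 -> Y = -6.233 ✓
  M = -1.501 -> Y = -4.503 ✓
  M = -0.835 -> Y = -2.506 ✓
All samples match this transformation.

(a) 3M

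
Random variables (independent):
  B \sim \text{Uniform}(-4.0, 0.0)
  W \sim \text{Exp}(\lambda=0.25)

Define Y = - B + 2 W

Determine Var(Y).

For independent RVs: Var(aX + bY) = a²Var(X) + b²Var(Y)
Var(B) = 1.3333333
Var(W) = 16
Var(Y) = (-1)²*1.3333333 + 2²*16
= 1*1.3333333 + 4*16 = 65.333333

65.333333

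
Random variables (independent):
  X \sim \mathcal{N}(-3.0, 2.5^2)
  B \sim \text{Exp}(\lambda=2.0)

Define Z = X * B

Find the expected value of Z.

For independent RVs: E[XY] = E[X]*E[Y]
E[X] = -3
E[B] = 0.5
E[Z] = -3 * 0.5 = -1.5

-1.5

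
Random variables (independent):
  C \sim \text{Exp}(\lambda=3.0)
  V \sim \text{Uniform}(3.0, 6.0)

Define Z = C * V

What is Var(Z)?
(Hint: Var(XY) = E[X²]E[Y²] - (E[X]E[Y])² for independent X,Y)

Var(XY) = E[X²]E[Y²] - (E[X]E[Y])²
E[C] = 0.33333333, Var(C) = 0.11111111
E[V] = 4.5, Var(V) = 0.75
E[C²] = 0.11111111 + 0.33333333² = 0.22222222
E[V²] = 0.75 + 4.5² = 21
Var(Z) = 0.22222222*21 - (0.33333333*4.5)²
= 4.6666667 - 2.25 = 2.4166667

2.4166667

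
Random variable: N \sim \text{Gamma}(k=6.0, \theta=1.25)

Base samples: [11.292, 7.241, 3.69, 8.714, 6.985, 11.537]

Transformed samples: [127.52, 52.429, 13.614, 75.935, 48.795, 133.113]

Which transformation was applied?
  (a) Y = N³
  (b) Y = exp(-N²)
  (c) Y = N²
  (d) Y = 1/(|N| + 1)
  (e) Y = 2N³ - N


Checking option (c) Y = N²:
  N = 11.292 -> Y = 127.52 ✓
  N = 7.241 -> Y = 52.429 ✓
  N = 3.69 -> Y = 13.614 ✓
All samples match this transformation.

(c) N²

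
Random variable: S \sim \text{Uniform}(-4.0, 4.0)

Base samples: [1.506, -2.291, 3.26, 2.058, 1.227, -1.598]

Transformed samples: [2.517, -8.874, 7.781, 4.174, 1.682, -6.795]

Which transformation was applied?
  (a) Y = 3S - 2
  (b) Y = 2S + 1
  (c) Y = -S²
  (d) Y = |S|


Checking option (a) Y = 3S - 2:
  S = 1.506 -> Y = 2.517 ✓
  S = -2.291 -> Y = -8.874 ✓
  S = 3.26 -> Y = 7.781 ✓
All samples match this transformation.

(a) 3S - 2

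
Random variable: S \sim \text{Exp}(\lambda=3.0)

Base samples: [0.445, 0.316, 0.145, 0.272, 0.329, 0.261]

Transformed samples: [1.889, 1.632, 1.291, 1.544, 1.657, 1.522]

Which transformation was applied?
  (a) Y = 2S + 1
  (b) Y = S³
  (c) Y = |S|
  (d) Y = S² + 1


Checking option (a) Y = 2S + 1:
  S = 0.445 -> Y = 1.889 ✓
  S = 0.316 -> Y = 1.632 ✓
  S = 0.145 -> Y = 1.291 ✓
All samples match this transformation.

(a) 2S + 1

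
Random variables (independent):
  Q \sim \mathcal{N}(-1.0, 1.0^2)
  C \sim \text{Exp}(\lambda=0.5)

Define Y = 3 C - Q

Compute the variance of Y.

For independent RVs: Var(aX + bY) = a²Var(X) + b²Var(Y)
Var(Q) = 1
Var(C) = 4
Var(Y) = (-1)²*1 + 3²*4
= 1*1 + 9*4 = 37

37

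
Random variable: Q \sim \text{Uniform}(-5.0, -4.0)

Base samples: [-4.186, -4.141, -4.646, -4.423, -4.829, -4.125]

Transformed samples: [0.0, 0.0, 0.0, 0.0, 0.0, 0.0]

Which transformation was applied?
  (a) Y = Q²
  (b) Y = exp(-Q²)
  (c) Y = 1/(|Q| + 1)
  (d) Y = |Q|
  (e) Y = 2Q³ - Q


Checking option (b) Y = exp(-Q²):
  Q = -4.186 -> Y = 0.0 ✓
  Q = -4.141 -> Y = 0.0 ✓
  Q = -4.646 -> Y = 0.0 ✓
All samples match this transformation.

(b) exp(-Q²)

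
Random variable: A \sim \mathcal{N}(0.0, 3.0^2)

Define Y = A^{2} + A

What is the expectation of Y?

E[Y] = 1*E[A²] + 1*E[A]
E[A] = 0
E[A²] = Var(A) + (E[A])² = 9 + 0 = 9
E[Y] = 1*9 + 1*0 = 9

9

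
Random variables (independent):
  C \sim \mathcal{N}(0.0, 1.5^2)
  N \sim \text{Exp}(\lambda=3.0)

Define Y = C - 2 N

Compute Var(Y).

For independent RVs: Var(aX + bY) = a²Var(X) + b²Var(Y)
Var(C) = 2.25
Var(N) = 0.11111111
Var(Y) = 1²*2.25 + (-2)²*0.11111111
= 1*2.25 + 4*0.11111111 = 2.6944444

2.6944444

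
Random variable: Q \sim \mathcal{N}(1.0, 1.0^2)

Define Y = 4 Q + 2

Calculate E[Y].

For Y = 4Q + 2:
E[Y] = 4 * E[Q] + 2
E[Q] = 1.0 = 1
E[Y] = 4 * 1 + 2 = 6

6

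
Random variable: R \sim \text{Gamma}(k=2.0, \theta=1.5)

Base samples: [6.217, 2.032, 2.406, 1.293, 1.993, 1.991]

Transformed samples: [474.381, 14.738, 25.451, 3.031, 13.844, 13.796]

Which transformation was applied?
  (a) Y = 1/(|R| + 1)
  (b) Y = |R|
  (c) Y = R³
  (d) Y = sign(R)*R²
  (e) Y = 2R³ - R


Checking option (e) Y = 2R³ - R:
  R = 6.217 -> Y = 474.381 ✓
  R = 2.032 -> Y = 14.738 ✓
  R = 2.406 -> Y = 25.451 ✓
All samples match this transformation.

(e) 2R³ - R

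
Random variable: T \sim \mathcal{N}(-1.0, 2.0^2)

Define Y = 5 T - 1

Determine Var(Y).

For Y = aT + b: Var(Y) = a² * Var(T)
Var(T) = 2.0^2 = 4
Var(Y) = 5² * 4 = 25 * 4 = 100

100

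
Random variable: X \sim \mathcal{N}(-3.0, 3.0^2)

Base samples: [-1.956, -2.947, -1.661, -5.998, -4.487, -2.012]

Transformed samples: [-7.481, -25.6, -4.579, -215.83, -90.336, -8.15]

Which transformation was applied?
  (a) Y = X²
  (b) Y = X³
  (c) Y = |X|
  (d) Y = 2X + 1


Checking option (b) Y = X³:
  X = -1.956 -> Y = -7.481 ✓
  X = -2.947 -> Y = -25.6 ✓
  X = -1.661 -> Y = -4.579 ✓
All samples match this transformation.

(b) X³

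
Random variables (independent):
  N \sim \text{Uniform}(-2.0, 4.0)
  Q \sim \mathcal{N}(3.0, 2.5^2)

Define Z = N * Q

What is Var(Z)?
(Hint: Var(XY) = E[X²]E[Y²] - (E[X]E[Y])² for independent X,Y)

Var(XY) = E[X²]E[Y²] - (E[X]E[Y])²
E[N] = 1, Var(N) = 3
E[Q] = 3, Var(Q) = 6.25
E[N²] = 3 + 1² = 4
E[Q²] = 6.25 + 3² = 15.25
Var(Z) = 4*15.25 - (1*3)²
= 61 - 9 = 52

52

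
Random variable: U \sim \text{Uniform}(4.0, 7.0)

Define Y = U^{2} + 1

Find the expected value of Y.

E[Y] = 1*E[U²] + 1
E[U] = 5.5
E[U²] = Var(U) + (E[U])² = 0.75 + 30.25 = 31
E[Y] = 1*31 + 1 = 32

32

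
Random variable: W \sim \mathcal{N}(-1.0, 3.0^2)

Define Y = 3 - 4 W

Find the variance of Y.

For Y = aW + b: Var(Y) = a² * Var(W)
Var(W) = 3.0^2 = 9
Var(Y) = (-4)² * 9 = 16 * 9 = 144

144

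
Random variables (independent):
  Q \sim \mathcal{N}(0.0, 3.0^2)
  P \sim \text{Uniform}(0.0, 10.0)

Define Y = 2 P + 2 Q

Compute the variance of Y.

For independent RVs: Var(aX + bY) = a²Var(X) + b²Var(Y)
Var(Q) = 9
Var(P) = 8.3333333
Var(Y) = 2²*9 + 2²*8.3333333
= 4*9 + 4*8.3333333 = 69.333333

69.333333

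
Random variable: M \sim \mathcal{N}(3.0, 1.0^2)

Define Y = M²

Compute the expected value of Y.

E[M²] = Var(M) + (E[M])² = 1 + 9 = 10

10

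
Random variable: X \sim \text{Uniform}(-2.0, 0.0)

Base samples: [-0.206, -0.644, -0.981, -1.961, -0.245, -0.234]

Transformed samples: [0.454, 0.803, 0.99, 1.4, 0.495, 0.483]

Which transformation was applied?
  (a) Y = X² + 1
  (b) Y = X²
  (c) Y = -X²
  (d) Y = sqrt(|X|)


Checking option (d) Y = sqrt(|X|):
  X = -0.206 -> Y = 0.454 ✓
  X = -0.644 -> Y = 0.803 ✓
  X = -0.981 -> Y = 0.99 ✓
All samples match this transformation.

(d) sqrt(|X|)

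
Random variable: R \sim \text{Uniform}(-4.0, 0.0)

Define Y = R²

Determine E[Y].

E[R²] = Var(R) + (E[R])² = 1.3333333 + 4 = 5.3333333

5.3333333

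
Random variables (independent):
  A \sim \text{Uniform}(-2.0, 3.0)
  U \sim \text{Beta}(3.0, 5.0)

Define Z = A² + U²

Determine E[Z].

E[Z] = E[A²] + E[U²]
E[A²] = Var(A) + E[A]² = 2.0833333 + 0.25 = 2.3333333
E[U²] = Var(U) + E[U]² = 0.026041667 + 0.140625 = 0.16666667
E[Z] = 2.3333333 + 0.16666667 = 2.5

2.5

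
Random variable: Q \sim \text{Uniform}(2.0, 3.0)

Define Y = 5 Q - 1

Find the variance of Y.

For Y = aQ + b: Var(Y) = a² * Var(Q)
Var(Q) = (3 - 2)^2/12 = 0.083333333
Var(Y) = 5² * 0.083333333 = 25 * 0.083333333 = 2.0833333

2.0833333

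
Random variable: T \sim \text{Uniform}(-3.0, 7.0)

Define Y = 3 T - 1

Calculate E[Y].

For Y = 3T - 1:
E[Y] = 3 * E[T] - 1
E[T] = (-3 + 7)/2 = 2
E[Y] = 3 * 2 - 1 = 5

5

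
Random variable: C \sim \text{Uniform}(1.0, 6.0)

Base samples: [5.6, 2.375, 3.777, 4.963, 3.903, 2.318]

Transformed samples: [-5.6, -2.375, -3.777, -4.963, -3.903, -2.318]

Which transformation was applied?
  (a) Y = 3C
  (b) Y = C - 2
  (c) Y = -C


Checking option (c) Y = -C:
  C = 5.6 -> Y = -5.6 ✓
  C = 2.375 -> Y = -2.375 ✓
  C = 3.777 -> Y = -3.777 ✓
All samples match this transformation.

(c) -C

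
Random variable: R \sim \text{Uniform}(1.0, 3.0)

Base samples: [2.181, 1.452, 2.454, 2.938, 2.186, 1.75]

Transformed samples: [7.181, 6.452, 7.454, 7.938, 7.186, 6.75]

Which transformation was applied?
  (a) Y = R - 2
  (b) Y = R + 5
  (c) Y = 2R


Checking option (b) Y = R + 5:
  R = 2.181 -> Y = 7.181 ✓
  R = 1.452 -> Y = 6.452 ✓
  R = 2.454 -> Y = 7.454 ✓
All samples match this transformation.

(b) R + 5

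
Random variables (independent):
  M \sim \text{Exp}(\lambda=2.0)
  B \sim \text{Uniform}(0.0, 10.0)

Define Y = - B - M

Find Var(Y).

For independent RVs: Var(aX + bY) = a²Var(X) + b²Var(Y)
Var(M) = 0.25
Var(B) = 8.3333333
Var(Y) = (-1)²*0.25 + (-1)²*8.3333333
= 1*0.25 + 1*8.3333333 = 8.5833333

8.5833333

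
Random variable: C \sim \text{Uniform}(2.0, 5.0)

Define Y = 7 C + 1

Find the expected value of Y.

For Y = 7C + 1:
E[Y] = 7 * E[C] + 1
E[C] = (2 + 5)/2 = 3.5
E[Y] = 7 * 3.5 + 1 = 25.5

25.5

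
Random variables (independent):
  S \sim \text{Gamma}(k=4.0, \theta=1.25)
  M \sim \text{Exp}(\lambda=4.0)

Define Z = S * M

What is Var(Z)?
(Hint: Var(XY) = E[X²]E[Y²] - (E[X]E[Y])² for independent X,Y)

Var(XY) = E[X²]E[Y²] - (E[X]E[Y])²
E[S] = 5, Var(S) = 6.25
E[M] = 0.25, Var(M) = 0.0625
E[S²] = 6.25 + 5² = 31.25
E[M²] = 0.0625 + 0.25² = 0.125
Var(Z) = 31.25*0.125 - (5*0.25)²
= 3.90625 - 1.5625 = 2.34375

2.34375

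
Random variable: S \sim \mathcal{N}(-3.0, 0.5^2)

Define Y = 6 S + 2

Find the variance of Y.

For Y = aS + b: Var(Y) = a² * Var(S)
Var(S) = 0.5^2 = 0.25
Var(Y) = 6² * 0.25 = 36 * 0.25 = 9

9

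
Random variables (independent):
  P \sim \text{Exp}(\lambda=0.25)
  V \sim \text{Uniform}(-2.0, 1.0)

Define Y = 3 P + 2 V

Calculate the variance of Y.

For independent RVs: Var(aX + bY) = a²Var(X) + b²Var(Y)
Var(P) = 16
Var(V) = 0.75
Var(Y) = 3²*16 + 2²*0.75
= 9*16 + 4*0.75 = 147

147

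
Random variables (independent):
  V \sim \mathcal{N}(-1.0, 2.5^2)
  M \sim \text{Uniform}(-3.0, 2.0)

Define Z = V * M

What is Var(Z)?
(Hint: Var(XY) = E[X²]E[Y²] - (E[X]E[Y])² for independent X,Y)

Var(XY) = E[X²]E[Y²] - (E[X]E[Y])²
E[V] = -1, Var(V) = 6.25
E[M] = -0.5, Var(M) = 2.0833333
E[V²] = 6.25 + (-1)² = 7.25
E[M²] = 2.0833333 + (-0.5)² = 2.3333333
Var(Z) = 7.25*2.3333333 - (-1*(-0.5))²
= 16.916667 - 0.25 = 16.666667

16.666667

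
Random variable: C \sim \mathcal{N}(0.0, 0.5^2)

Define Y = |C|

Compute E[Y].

For X ~ N(0, 0.5²), E[|X|] = sigma * sqrt(2/pi)
= 0.5 * sqrt(2/pi) = 0.39894228

0.39894228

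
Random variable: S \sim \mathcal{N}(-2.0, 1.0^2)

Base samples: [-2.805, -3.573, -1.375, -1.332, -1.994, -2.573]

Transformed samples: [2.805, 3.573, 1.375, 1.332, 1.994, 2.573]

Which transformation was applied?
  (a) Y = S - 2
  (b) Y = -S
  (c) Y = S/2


Checking option (b) Y = -S:
  S = -2.805 -> Y = 2.805 ✓
  S = -3.573 -> Y = 3.573 ✓
  S = -1.375 -> Y = 1.375 ✓
All samples match this transformation.

(b) -S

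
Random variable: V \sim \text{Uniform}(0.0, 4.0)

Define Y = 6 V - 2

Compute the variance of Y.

For Y = aV + b: Var(Y) = a² * Var(V)
Var(V) = (4 - 0)^2/12 = 1.3333333
Var(Y) = 6² * 1.3333333 = 36 * 1.3333333 = 48

48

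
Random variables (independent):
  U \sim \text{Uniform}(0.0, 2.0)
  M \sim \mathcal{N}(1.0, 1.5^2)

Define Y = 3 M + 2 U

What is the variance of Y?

For independent RVs: Var(aX + bY) = a²Var(X) + b²Var(Y)
Var(U) = 0.33333333
Var(M) = 2.25
Var(Y) = 2²*0.33333333 + 3²*2.25
= 4*0.33333333 + 9*2.25 = 21.583333

21.583333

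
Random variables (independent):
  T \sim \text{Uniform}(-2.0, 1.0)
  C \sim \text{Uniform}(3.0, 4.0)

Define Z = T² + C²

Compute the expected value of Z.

E[Z] = E[T²] + E[C²]
E[T²] = Var(T) + E[T]² = 0.75 + 0.25 = 1
E[C²] = Var(C) + E[C]² = 0.083333333 + 12.25 = 12.333333
E[Z] = 1 + 12.333333 = 13.333333

13.333333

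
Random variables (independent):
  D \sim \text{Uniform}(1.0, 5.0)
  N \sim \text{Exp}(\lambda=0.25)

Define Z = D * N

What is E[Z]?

For independent RVs: E[XY] = E[X]*E[Y]
E[D] = 3
E[N] = 4
E[Z] = 3 * 4 = 12

12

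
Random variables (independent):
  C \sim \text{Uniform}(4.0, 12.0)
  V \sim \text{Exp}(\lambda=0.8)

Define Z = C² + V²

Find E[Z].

E[Z] = E[C²] + E[V²]
E[C²] = Var(C) + E[C]² = 5.3333333 + 64 = 69.333333
E[V²] = Var(V) + E[V]² = 1.5625 + 1.5625 = 3.125
E[Z] = 69.333333 + 3.125 = 72.458333

72.458333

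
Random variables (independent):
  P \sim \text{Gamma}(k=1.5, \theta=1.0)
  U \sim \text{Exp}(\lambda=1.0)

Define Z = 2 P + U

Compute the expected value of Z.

E[Z] = 2*E[P] + 1*E[U]
E[P] = 1.5
E[U] = 1
E[Z] = 2*1.5 + 1*1 = 4

4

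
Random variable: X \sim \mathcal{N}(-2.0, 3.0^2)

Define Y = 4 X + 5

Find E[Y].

For Y = 4X + 5:
E[Y] = 4 * E[X] + 5
E[X] = -2.0 = -2
E[Y] = 4 * (-2) + 5 = -3

-3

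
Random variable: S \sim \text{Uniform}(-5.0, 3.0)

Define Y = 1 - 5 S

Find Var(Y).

For Y = aS + b: Var(Y) = a² * Var(S)
Var(S) = (3 + 5)^2/12 = 5.3333333
Var(Y) = (-5)² * 5.3333333 = 25 * 5.3333333 = 133.33333

133.33333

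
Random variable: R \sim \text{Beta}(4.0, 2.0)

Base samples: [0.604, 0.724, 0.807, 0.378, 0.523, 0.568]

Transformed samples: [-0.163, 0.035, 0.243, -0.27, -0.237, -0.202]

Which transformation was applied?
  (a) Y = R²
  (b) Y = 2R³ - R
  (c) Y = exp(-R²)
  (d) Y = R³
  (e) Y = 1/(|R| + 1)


Checking option (b) Y = 2R³ - R:
  R = 0.604 -> Y = -0.163 ✓
  R = 0.724 -> Y = 0.035 ✓
  R = 0.807 -> Y = 0.243 ✓
All samples match this transformation.

(b) 2R³ - R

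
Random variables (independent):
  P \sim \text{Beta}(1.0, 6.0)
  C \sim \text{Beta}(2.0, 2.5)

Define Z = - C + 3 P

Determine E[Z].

E[Z] = 3*E[P] - 1*E[C]
E[P] = 0.14285714
E[C] = 0.44444444
E[Z] = 3*0.14285714 - 1*0.44444444 = -0.015873016

-0.015873016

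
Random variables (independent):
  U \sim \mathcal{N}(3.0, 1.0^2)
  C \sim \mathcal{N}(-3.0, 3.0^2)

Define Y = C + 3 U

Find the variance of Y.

For independent RVs: Var(aX + bY) = a²Var(X) + b²Var(Y)
Var(U) = 1
Var(C) = 9
Var(Y) = 3²*1 + 1²*9
= 9*1 + 1*9 = 18

18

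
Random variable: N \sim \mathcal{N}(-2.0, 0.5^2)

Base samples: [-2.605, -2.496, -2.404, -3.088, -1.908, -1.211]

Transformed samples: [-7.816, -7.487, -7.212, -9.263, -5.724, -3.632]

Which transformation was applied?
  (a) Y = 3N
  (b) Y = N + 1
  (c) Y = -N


Checking option (a) Y = 3N:
  N = -2.605 -> Y = -7.816 ✓
  N = -2.496 -> Y = -7.487 ✓
  N = -2.404 -> Y = -7.212 ✓
All samples match this transformation.

(a) 3N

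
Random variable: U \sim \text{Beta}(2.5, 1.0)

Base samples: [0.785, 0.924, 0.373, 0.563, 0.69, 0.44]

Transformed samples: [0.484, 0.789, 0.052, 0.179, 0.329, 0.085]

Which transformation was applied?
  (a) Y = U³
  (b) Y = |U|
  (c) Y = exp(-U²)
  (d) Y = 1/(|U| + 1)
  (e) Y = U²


Checking option (a) Y = U³:
  U = 0.785 -> Y = 0.484 ✓
  U = 0.924 -> Y = 0.789 ✓
  U = 0.373 -> Y = 0.052 ✓
All samples match this transformation.

(a) U³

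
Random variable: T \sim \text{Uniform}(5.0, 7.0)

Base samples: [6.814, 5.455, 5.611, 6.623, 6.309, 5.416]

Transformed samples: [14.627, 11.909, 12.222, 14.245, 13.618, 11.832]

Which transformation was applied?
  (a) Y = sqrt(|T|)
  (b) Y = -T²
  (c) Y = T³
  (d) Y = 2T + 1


Checking option (d) Y = 2T + 1:
  T = 6.814 -> Y = 14.627 ✓
  T = 5.455 -> Y = 11.909 ✓
  T = 5.611 -> Y = 12.222 ✓
All samples match this transformation.

(d) 2T + 1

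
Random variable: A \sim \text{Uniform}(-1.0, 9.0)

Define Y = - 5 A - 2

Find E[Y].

For Y = -5A - 2:
E[Y] = -5 * E[A] - 2
E[A] = (-1 + 9)/2 = 4
E[Y] = -5 * 4 - 2 = -22

-22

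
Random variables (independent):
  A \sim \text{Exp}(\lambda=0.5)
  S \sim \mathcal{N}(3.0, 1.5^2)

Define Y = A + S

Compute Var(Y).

For independent RVs: Var(aX + bY) = a²Var(X) + b²Var(Y)
Var(A) = 4
Var(S) = 2.25
Var(Y) = 1²*4 + 1²*2.25
= 1*4 + 1*2.25 = 6.25

6.25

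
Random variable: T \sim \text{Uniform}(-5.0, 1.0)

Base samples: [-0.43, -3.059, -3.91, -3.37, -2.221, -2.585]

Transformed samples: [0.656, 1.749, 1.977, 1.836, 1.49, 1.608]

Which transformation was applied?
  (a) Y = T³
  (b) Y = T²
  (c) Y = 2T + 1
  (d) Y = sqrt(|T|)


Checking option (d) Y = sqrt(|T|):
  T = -0.43 -> Y = 0.656 ✓
  T = -3.059 -> Y = 1.749 ✓
  T = -3.91 -> Y = 1.977 ✓
All samples match this transformation.

(d) sqrt(|T|)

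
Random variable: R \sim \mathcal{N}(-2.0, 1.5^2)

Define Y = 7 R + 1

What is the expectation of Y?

For Y = 7R + 1:
E[Y] = 7 * E[R] + 1
E[R] = -2.0 = -2
E[Y] = 7 * (-2) + 1 = -13

-13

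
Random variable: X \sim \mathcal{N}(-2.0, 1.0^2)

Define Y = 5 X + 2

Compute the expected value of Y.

For Y = 5X + 2:
E[Y] = 5 * E[X] + 2
E[X] = -2.0 = -2
E[Y] = 5 * (-2) + 2 = -8

-8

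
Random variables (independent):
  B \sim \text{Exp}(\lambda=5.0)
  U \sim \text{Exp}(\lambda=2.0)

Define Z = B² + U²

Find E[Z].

E[Z] = E[B²] + E[U²]
E[B²] = Var(B) + E[B]² = 0.04 + 0.04 = 0.08
E[U²] = Var(U) + E[U]² = 0.25 + 0.25 = 0.5
E[Z] = 0.08 + 0.5 = 0.58

0.58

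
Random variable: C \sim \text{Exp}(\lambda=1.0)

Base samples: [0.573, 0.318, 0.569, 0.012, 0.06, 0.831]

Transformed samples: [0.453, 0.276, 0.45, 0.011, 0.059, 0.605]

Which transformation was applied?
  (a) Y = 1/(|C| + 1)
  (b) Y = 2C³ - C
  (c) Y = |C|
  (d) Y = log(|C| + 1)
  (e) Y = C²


Checking option (d) Y = log(|C| + 1):
  C = 0.573 -> Y = 0.453 ✓
  C = 0.318 -> Y = 0.276 ✓
  C = 0.569 -> Y = 0.45 ✓
All samples match this transformation.

(d) log(|C| + 1)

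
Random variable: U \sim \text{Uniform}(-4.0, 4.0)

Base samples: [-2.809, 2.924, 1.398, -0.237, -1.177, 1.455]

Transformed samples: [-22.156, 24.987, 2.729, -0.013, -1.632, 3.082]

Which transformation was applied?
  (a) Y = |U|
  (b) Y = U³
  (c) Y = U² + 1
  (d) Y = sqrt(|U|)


Checking option (b) Y = U³:
  U = -2.809 -> Y = -22.156 ✓
  U = 2.924 -> Y = 24.987 ✓
  U = 1.398 -> Y = 2.729 ✓
All samples match this transformation.

(b) U³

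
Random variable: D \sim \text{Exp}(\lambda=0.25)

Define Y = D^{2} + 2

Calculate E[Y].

E[Y] = 1*E[D²] + 2
E[D] = 4
E[D²] = Var(D) + (E[D])² = 16 + 16 = 32
E[Y] = 1*32 + 2 = 34

34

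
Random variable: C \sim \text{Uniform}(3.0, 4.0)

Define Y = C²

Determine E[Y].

Using E[X²] = Var(X) + (E[X])²:
E[C] = 3.5
Var(C) = (4 - 3)^2/12 = 0.083333333
E[C²] = 0.083333333 + 3.5² = 0.083333333 + 12.25 = 12.333333

12.333333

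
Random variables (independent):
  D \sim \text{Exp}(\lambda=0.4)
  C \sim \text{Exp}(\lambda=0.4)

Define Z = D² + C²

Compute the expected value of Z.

E[Z] = E[D²] + E[C²]
E[D²] = Var(D) + E[D]² = 6.25 + 6.25 = 12.5
E[C²] = Var(C) + E[C]² = 6.25 + 6.25 = 12.5
E[Z] = 12.5 + 12.5 = 25

25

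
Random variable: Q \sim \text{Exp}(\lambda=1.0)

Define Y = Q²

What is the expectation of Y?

Using E[X²] = Var(X) + (E[X])²:
E[Q] = 1
Var(Q) = 1/1.0^2 = 1
E[Q²] = 1 + 1² = 1 + 1 = 2

2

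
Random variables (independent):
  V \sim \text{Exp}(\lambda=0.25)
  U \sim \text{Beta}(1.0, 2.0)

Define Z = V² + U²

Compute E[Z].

E[Z] = E[V²] + E[U²]
E[V²] = Var(V) + E[V]² = 16 + 16 = 32
E[U²] = Var(U) + E[U]² = 0.055555556 + 0.11111111 = 0.16666667
E[Z] = 32 + 0.16666667 = 32.166667

32.166667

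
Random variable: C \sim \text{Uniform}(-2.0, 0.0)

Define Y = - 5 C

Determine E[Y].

For Y = -5C:
E[Y] = -5 * E[C]
E[C] = (-2 + 0)/2 = -1
E[Y] = -5 * (-1) = 5

5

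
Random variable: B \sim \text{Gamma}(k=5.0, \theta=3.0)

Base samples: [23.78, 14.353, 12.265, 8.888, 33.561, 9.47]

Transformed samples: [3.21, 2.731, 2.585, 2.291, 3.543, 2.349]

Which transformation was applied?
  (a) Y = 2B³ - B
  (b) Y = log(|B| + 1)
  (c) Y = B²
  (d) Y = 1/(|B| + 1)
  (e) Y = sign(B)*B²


Checking option (b) Y = log(|B| + 1):
  B = 23.78 -> Y = 3.21 ✓
  B = 14.353 -> Y = 2.731 ✓
  B = 12.265 -> Y = 2.585 ✓
All samples match this transformation.

(b) log(|B| + 1)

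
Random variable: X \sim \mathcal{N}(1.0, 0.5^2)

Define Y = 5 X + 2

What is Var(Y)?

For Y = aX + b: Var(Y) = a² * Var(X)
Var(X) = 0.5^2 = 0.25
Var(Y) = 5² * 0.25 = 25 * 0.25 = 6.25

6.25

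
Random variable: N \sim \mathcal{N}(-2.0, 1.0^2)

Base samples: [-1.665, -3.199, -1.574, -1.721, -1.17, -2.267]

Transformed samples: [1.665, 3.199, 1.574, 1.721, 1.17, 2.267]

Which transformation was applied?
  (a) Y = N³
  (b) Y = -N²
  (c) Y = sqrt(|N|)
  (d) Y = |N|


Checking option (d) Y = |N|:
  N = -1.665 -> Y = 1.665 ✓
  N = -3.199 -> Y = 3.199 ✓
  N = -1.574 -> Y = 1.574 ✓
All samples match this transformation.

(d) |N|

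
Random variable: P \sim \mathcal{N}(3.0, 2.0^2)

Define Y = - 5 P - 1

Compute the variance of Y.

For Y = aP + b: Var(Y) = a² * Var(P)
Var(P) = 2.0^2 = 4
Var(Y) = (-5)² * 4 = 25 * 4 = 100

100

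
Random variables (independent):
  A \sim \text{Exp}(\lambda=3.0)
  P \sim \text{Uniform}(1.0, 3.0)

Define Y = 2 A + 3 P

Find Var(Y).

For independent RVs: Var(aX + bY) = a²Var(X) + b²Var(Y)
Var(A) = 0.11111111
Var(P) = 0.33333333
Var(Y) = 2²*0.11111111 + 3²*0.33333333
= 4*0.11111111 + 9*0.33333333 = 3.4444444

3.4444444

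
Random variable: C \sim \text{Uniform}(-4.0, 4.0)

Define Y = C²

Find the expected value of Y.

E[C²] = Var(C) + (E[C])² = 5.3333333 + 0 = 5.3333333

5.3333333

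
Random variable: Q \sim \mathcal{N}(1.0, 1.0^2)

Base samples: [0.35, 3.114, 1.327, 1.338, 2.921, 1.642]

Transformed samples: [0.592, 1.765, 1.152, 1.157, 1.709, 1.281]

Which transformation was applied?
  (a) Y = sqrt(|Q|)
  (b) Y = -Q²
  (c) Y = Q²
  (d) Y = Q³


Checking option (a) Y = sqrt(|Q|):
  Q = 0.35 -> Y = 0.592 ✓
  Q = 3.114 -> Y = 1.765 ✓
  Q = 1.327 -> Y = 1.152 ✓
All samples match this transformation.

(a) sqrt(|Q|)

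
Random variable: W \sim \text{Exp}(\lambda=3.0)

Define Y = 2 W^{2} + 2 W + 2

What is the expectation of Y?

E[Y] = 2*E[W²] + 2*E[W] + 2
E[W] = 0.33333333
E[W²] = Var(W) + (E[W])² = 0.11111111 + 0.11111111 = 0.22222222
E[Y] = 2*0.22222222 + 2*0.33333333 + 2 = 3.1111111

3.1111111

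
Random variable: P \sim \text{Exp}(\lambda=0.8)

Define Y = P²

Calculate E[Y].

E[P²] = Var(P) + (E[P])² = 1.5625 + 1.5625 = 3.125

3.125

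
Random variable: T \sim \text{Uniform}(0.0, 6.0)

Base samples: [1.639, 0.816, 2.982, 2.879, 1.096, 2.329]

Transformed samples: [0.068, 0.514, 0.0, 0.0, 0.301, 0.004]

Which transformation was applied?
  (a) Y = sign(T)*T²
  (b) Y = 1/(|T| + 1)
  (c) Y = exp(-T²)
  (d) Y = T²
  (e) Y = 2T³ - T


Checking option (c) Y = exp(-T²):
  T = 1.639 -> Y = 0.068 ✓
  T = 0.816 -> Y = 0.514 ✓
  T = 2.982 -> Y = 0.0 ✓
All samples match this transformation.

(c) exp(-T²)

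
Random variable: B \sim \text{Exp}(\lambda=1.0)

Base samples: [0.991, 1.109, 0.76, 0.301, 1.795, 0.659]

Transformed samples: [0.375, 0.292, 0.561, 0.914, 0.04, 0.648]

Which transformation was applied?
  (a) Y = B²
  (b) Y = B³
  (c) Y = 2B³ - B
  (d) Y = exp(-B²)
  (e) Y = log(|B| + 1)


Checking option (d) Y = exp(-B²):
  B = 0.991 -> Y = 0.375 ✓
  B = 1.109 -> Y = 0.292 ✓
  B = 0.76 -> Y = 0.561 ✓
All samples match this transformation.

(d) exp(-B²)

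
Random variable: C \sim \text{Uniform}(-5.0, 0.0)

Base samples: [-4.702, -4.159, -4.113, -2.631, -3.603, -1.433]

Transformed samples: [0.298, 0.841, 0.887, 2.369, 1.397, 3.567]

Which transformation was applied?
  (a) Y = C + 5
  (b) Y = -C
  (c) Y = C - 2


Checking option (a) Y = C + 5:
  C = -4.702 -> Y = 0.298 ✓
  C = -4.159 -> Y = 0.841 ✓
  C = -4.113 -> Y = 0.887 ✓
All samples match this transformation.

(a) C + 5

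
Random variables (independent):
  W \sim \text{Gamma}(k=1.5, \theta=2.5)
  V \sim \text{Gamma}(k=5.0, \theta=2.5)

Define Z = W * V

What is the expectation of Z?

For independent RVs: E[XY] = E[X]*E[Y]
E[W] = 3.75
E[V] = 12.5
E[Z] = 3.75 * 12.5 = 46.875

46.875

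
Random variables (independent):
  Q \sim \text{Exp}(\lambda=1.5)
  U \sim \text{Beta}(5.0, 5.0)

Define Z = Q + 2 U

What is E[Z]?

E[Z] = 1*E[Q] + 2*E[U]
E[Q] = 0.66666667
E[U] = 0.5
E[Z] = 1*0.66666667 + 2*0.5 = 1.6666667

1.6666667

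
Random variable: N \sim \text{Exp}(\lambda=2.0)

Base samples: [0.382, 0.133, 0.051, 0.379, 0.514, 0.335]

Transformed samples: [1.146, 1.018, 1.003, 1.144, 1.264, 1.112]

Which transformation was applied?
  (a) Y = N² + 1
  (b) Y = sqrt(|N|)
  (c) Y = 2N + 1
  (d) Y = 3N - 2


Checking option (a) Y = N² + 1:
  N = 0.382 -> Y = 1.146 ✓
  N = 0.133 -> Y = 1.018 ✓
  N = 0.051 -> Y = 1.003 ✓
All samples match this transformation.

(a) N² + 1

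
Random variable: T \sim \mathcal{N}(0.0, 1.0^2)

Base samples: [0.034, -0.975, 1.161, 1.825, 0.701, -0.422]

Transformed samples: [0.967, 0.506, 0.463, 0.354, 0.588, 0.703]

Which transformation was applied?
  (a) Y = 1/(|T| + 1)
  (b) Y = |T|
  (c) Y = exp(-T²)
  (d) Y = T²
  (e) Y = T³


Checking option (a) Y = 1/(|T| + 1):
  T = 0.034 -> Y = 0.967 ✓
  T = -0.975 -> Y = 0.506 ✓
  T = 1.161 -> Y = 0.463 ✓
All samples match this transformation.

(a) 1/(|T| + 1)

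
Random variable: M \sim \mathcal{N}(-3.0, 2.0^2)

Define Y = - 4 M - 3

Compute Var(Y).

For Y = aM + b: Var(Y) = a² * Var(M)
Var(M) = 2.0^2 = 4
Var(Y) = (-4)² * 4 = 16 * 4 = 64

64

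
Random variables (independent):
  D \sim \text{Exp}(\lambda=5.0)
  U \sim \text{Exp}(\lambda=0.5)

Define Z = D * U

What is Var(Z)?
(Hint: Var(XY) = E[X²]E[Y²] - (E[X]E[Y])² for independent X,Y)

Var(XY) = E[X²]E[Y²] - (E[X]E[Y])²
E[D] = 0.2, Var(D) = 0.04
E[U] = 2, Var(U) = 4
E[D²] = 0.04 + 0.2² = 0.08
E[U²] = 4 + 2² = 8
Var(Z) = 0.08*8 - (0.2*2)²
= 0.64 - 0.16 = 0.48

0.48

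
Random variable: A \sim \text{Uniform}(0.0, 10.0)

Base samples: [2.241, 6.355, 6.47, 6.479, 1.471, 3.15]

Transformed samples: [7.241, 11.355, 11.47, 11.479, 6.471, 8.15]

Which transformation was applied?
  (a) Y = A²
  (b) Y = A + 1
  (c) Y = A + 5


Checking option (c) Y = A + 5:
  A = 2.241 -> Y = 7.241 ✓
  A = 6.355 -> Y = 11.355 ✓
  A = 6.47 -> Y = 11.47 ✓
All samples match this transformation.

(c) A + 5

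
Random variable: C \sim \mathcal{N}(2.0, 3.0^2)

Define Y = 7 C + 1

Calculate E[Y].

For Y = 7C + 1:
E[Y] = 7 * E[C] + 1
E[C] = 2.0 = 2
E[Y] = 7 * 2 + 1 = 15

15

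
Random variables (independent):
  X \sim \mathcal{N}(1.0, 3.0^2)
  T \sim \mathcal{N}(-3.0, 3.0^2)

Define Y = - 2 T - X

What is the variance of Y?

For independent RVs: Var(aX + bY) = a²Var(X) + b²Var(Y)
Var(X) = 9
Var(T) = 9
Var(Y) = (-1)²*9 + (-2)²*9
= 1*9 + 4*9 = 45

45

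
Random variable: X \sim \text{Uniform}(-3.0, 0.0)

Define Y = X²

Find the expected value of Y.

E[X²] = Var(X) + (E[X])² = 0.75 + 2.25 = 3

3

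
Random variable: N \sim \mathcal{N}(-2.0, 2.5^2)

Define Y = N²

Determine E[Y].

Using E[X²] = Var(X) + (E[X])²:
E[N] = -2
Var(N) = 2.5^2 = 6.25
E[N²] = 6.25 + (-2)² = 6.25 + 4 = 10.25

10.25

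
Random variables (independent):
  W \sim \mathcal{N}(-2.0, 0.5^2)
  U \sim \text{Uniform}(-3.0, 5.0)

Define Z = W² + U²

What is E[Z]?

E[Z] = E[W²] + E[U²]
E[W²] = Var(W) + E[W]² = 0.25 + 4 = 4.25
E[U²] = Var(U) + E[U]² = 5.3333333 + 1 = 6.3333333
E[Z] = 4.25 + 6.3333333 = 10.583333

10.583333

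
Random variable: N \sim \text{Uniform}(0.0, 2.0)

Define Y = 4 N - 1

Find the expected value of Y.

For Y = 4N - 1:
E[Y] = 4 * E[N] - 1
E[N] = (0 + 2)/2 = 1
E[Y] = 4 * 1 - 1 = 3

3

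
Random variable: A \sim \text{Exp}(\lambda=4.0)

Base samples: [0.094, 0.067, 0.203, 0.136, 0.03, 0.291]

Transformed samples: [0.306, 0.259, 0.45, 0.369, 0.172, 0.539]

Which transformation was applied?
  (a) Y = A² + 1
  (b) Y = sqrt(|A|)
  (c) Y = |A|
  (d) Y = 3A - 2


Checking option (b) Y = sqrt(|A|):
  A = 0.094 -> Y = 0.306 ✓
  A = 0.067 -> Y = 0.259 ✓
  A = 0.203 -> Y = 0.45 ✓
All samples match this transformation.

(b) sqrt(|A|)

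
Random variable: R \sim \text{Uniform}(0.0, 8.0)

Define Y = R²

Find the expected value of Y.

Using E[X²] = Var(X) + (E[X])²:
E[R] = 4
Var(R) = (8 - 0)^2/12 = 5.3333333
E[R²] = 5.3333333 + 4² = 5.3333333 + 16 = 21.333333

21.333333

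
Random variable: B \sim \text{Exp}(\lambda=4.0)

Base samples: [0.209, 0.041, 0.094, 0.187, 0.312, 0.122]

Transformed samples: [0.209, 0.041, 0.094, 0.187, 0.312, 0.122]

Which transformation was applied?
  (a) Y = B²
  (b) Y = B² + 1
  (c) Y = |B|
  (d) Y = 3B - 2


Checking option (c) Y = |B|:
  B = 0.209 -> Y = 0.209 ✓
  B = 0.041 -> Y = 0.041 ✓
  B = 0.094 -> Y = 0.094 ✓
All samples match this transformation.

(c) |B|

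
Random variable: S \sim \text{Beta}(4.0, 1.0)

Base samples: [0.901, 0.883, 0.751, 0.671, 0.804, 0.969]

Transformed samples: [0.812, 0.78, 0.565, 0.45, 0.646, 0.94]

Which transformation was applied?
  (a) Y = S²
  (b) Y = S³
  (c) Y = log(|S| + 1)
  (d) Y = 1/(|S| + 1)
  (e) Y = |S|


Checking option (a) Y = S²:
  S = 0.901 -> Y = 0.812 ✓
  S = 0.883 -> Y = 0.78 ✓
  S = 0.751 -> Y = 0.565 ✓
All samples match this transformation.

(a) S²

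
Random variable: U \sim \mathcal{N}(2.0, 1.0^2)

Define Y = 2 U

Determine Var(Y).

For Y = aU + b: Var(Y) = a² * Var(U)
Var(U) = 1.0^2 = 1
Var(Y) = 2² * 1 = 4 * 1 = 4

4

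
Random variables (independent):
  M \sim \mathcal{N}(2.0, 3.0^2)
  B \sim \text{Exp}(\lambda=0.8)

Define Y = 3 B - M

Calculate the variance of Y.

For independent RVs: Var(aX + bY) = a²Var(X) + b²Var(Y)
Var(M) = 9
Var(B) = 1.5625
Var(Y) = (-1)²*9 + 3²*1.5625
= 1*9 + 9*1.5625 = 23.0625

23.0625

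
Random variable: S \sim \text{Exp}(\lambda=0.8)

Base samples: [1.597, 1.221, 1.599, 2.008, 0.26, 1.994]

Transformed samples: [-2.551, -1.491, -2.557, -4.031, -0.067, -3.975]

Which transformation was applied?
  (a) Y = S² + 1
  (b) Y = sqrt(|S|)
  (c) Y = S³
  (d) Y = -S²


Checking option (d) Y = -S²:
  S = 1.597 -> Y = -2.551 ✓
  S = 1.221 -> Y = -1.491 ✓
  S = 1.599 -> Y = -2.557 ✓
All samples match this transformation.

(d) -S²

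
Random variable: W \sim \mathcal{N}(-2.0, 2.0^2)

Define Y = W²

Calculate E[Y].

E[W²] = Var(W) + (E[W])² = 4 + 4 = 8

8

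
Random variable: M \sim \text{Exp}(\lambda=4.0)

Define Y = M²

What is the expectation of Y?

Using E[X²] = Var(X) + (E[X])²:
E[M] = 0.25
Var(M) = 1/4.0^2 = 0.0625
E[M²] = 0.0625 + 0.25² = 0.0625 + 0.0625 = 0.125

0.125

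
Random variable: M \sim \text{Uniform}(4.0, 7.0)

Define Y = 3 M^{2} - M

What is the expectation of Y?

E[Y] = 3*E[M²] - 1*E[M]
E[M] = 5.5
E[M²] = Var(M) + (E[M])² = 0.75 + 30.25 = 31
E[Y] = 3*31 - 1*5.5 = 87.5

87.5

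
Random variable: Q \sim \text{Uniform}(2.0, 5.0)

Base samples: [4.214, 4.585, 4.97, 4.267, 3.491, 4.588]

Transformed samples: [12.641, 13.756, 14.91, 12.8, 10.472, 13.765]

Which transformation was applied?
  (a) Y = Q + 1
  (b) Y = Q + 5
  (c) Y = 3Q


Checking option (c) Y = 3Q:
  Q = 4.214 -> Y = 12.641 ✓
  Q = 4.585 -> Y = 13.756 ✓
  Q = 4.97 -> Y = 14.91 ✓
All samples match this transformation.

(c) 3Q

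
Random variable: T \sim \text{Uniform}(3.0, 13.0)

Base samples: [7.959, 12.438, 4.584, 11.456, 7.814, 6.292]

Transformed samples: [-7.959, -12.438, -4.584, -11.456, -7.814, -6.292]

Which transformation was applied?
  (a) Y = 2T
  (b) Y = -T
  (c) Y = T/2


Checking option (b) Y = -T:
  T = 7.959 -> Y = -7.959 ✓
  T = 12.438 -> Y = -12.438 ✓
  T = 4.584 -> Y = -4.584 ✓
All samples match this transformation.

(b) -T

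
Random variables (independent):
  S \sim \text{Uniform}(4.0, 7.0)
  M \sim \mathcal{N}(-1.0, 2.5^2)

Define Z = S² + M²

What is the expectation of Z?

E[Z] = E[S²] + E[M²]
E[S²] = Var(S) + E[S]² = 0.75 + 30.25 = 31
E[M²] = Var(M) + E[M]² = 6.25 + 1 = 7.25
E[Z] = 31 + 7.25 = 38.25

38.25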